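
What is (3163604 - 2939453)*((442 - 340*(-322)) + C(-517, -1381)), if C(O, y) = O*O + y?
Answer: 84242670330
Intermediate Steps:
C(O, y) = y + O² (C(O, y) = O² + y = y + O²)
(3163604 - 2939453)*((442 - 340*(-322)) + C(-517, -1381)) = (3163604 - 2939453)*((442 - 340*(-322)) + (-1381 + (-517)²)) = 224151*((442 + 109480) + (-1381 + 267289)) = 224151*(109922 + 265908) = 224151*375830 = 84242670330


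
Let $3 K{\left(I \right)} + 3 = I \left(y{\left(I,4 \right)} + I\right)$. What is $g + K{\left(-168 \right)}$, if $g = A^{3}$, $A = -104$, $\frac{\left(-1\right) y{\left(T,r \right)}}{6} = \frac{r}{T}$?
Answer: $-1115465$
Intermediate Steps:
$y{\left(T,r \right)} = - \frac{6 r}{T}$ ($y{\left(T,r \right)} = - 6 \frac{r}{T} = - \frac{6 r}{T}$)
$K{\left(I \right)} = -1 + \frac{I \left(I - \frac{24}{I}\right)}{3}$ ($K{\left(I \right)} = -1 + \frac{I \left(\left(-6\right) 4 \frac{1}{I} + I\right)}{3} = -1 + \frac{I \left(- \frac{24}{I} + I\right)}{3} = -1 + \frac{I \left(I - \frac{24}{I}\right)}{3}$)
$g = -1124864$ ($g = \left(-104\right)^{3} = -1124864$)
$g + K{\left(-168 \right)} = -1124864 - \left(9 - \frac{\left(-168\right)^{2}}{3}\right) = -1124864 + \left(-9 + \frac{1}{3} \cdot 28224\right) = -1124864 + \left(-9 + 9408\right) = -1124864 + 9399 = -1115465$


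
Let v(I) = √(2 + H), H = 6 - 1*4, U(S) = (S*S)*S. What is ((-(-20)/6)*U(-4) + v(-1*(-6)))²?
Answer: 401956/9 ≈ 44662.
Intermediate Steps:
U(S) = S³ (U(S) = S²*S = S³)
H = 2 (H = 6 - 4 = 2)
v(I) = 2 (v(I) = √(2 + 2) = √4 = 2)
((-(-20)/6)*U(-4) + v(-1*(-6)))² = (-(-20)/6*(-4)³ + 2)² = (-(-20)/6*(-64) + 2)² = (-5*(-⅔)*(-64) + 2)² = ((10/3)*(-64) + 2)² = (-640/3 + 2)² = (-634/3)² = 401956/9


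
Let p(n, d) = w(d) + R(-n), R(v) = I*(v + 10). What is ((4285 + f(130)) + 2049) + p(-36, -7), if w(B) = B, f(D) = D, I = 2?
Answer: 6549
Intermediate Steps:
R(v) = 20 + 2*v (R(v) = 2*(v + 10) = 2*(10 + v) = 20 + 2*v)
p(n, d) = 20 + d - 2*n (p(n, d) = d + (20 + 2*(-n)) = d + (20 - 2*n) = 20 + d - 2*n)
((4285 + f(130)) + 2049) + p(-36, -7) = ((4285 + 130) + 2049) + (20 - 7 - 2*(-36)) = (4415 + 2049) + (20 - 7 + 72) = 6464 + 85 = 6549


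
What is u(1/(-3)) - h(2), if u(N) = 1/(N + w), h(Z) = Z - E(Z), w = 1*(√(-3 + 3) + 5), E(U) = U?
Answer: 3/14 ≈ 0.21429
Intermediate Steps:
w = 5 (w = 1*(√0 + 5) = 1*(0 + 5) = 1*5 = 5)
h(Z) = 0 (h(Z) = Z - Z = 0)
u(N) = 1/(5 + N) (u(N) = 1/(N + 5) = 1/(5 + N))
u(1/(-3)) - h(2) = 1/(5 + 1/(-3)) - 1*0 = 1/(5 + 1*(-⅓)) + 0 = 1/(5 - ⅓) + 0 = 1/(14/3) + 0 = 3/14 + 0 = 3/14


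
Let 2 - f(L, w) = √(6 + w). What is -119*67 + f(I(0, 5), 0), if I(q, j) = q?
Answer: -7971 - √6 ≈ -7973.5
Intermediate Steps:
f(L, w) = 2 - √(6 + w)
-119*67 + f(I(0, 5), 0) = -119*67 + (2 - √(6 + 0)) = -7973 + (2 - √6) = -7971 - √6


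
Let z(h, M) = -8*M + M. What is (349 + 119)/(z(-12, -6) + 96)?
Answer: 78/23 ≈ 3.3913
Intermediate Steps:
z(h, M) = -7*M
(349 + 119)/(z(-12, -6) + 96) = (349 + 119)/(-7*(-6) + 96) = 468/(42 + 96) = 468/138 = 468*(1/138) = 78/23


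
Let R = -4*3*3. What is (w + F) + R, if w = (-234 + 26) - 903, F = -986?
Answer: -2133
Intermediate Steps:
R = -36 (R = -12*3 = -36)
w = -1111 (w = -208 - 903 = -1111)
(w + F) + R = (-1111 - 986) - 36 = -2097 - 36 = -2133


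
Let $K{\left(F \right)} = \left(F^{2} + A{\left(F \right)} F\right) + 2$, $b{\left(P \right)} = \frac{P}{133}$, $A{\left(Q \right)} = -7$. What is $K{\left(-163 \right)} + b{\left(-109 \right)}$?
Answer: $\frac{3685587}{133} \approx 27711.0$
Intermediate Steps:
$b{\left(P \right)} = \frac{P}{133}$ ($b{\left(P \right)} = P \frac{1}{133} = \frac{P}{133}$)
$K{\left(F \right)} = 2 + F^{2} - 7 F$ ($K{\left(F \right)} = \left(F^{2} - 7 F\right) + 2 = 2 + F^{2} - 7 F$)
$K{\left(-163 \right)} + b{\left(-109 \right)} = \left(2 + \left(-163\right)^{2} - -1141\right) + \frac{1}{133} \left(-109\right) = \left(2 + 26569 + 1141\right) - \frac{109}{133} = 27712 - \frac{109}{133} = \frac{3685587}{133}$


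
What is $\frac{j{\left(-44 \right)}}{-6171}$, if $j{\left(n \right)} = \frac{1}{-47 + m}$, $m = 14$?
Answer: $\frac{1}{203643} \approx 4.9106 \cdot 10^{-6}$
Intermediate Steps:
$j{\left(n \right)} = - \frac{1}{33}$ ($j{\left(n \right)} = \frac{1}{-47 + 14} = \frac{1}{-33} = - \frac{1}{33}$)
$\frac{j{\left(-44 \right)}}{-6171} = - \frac{1}{33 \left(-6171\right)} = \left(- \frac{1}{33}\right) \left(- \frac{1}{6171}\right) = \frac{1}{203643}$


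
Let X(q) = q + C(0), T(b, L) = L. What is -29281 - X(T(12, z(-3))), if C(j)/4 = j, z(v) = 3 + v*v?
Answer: -29293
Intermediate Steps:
z(v) = 3 + v**2
C(j) = 4*j
X(q) = q (X(q) = q + 4*0 = q + 0 = q)
-29281 - X(T(12, z(-3))) = -29281 - (3 + (-3)**2) = -29281 - (3 + 9) = -29281 - 1*12 = -29281 - 12 = -29293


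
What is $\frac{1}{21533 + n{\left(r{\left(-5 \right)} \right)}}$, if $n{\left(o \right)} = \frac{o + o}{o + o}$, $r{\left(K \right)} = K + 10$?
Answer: $\frac{1}{21534} \approx 4.6438 \cdot 10^{-5}$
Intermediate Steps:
$r{\left(K \right)} = 10 + K$
$n{\left(o \right)} = 1$ ($n{\left(o \right)} = \frac{2 o}{2 o} = 2 o \frac{1}{2 o} = 1$)
$\frac{1}{21533 + n{\left(r{\left(-5 \right)} \right)}} = \frac{1}{21533 + 1} = \frac{1}{21534}$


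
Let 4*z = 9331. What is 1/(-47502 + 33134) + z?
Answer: 33516951/14368 ≈ 2332.8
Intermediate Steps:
z = 9331/4 (z = (¼)*9331 = 9331/4 ≈ 2332.8)
1/(-47502 + 33134) + z = 1/(-47502 + 33134) + 9331/4 = 1/(-14368) + 9331/4 = -1/14368 + 9331/4 = 33516951/14368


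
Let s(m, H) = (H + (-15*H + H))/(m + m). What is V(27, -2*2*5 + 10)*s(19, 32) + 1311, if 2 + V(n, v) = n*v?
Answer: 81485/19 ≈ 4288.7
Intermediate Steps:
V(n, v) = -2 + n*v
s(m, H) = -13*H/(2*m) (s(m, H) = (H - 14*H)/((2*m)) = (-13*H)*(1/(2*m)) = -13*H/(2*m))
V(27, -2*2*5 + 10)*s(19, 32) + 1311 = (-2 + 27*(-2*2*5 + 10))*(-13/2*32/19) + 1311 = (-2 + 27*(-4*5 + 10))*(-13/2*32*1/19) + 1311 = (-2 + 27*(-20 + 10))*(-208/19) + 1311 = (-2 + 27*(-10))*(-208/19) + 1311 = (-2 - 270)*(-208/19) + 1311 = -272*(-208/19) + 1311 = 56576/19 + 1311 = 81485/19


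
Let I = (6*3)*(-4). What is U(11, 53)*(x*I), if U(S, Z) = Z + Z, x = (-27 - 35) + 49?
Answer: 99216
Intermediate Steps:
x = -13 (x = -62 + 49 = -13)
I = -72 (I = 18*(-4) = -72)
U(S, Z) = 2*Z
U(11, 53)*(x*I) = (2*53)*(-13*(-72)) = 106*936 = 99216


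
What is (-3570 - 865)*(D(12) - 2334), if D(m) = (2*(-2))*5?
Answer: 10439990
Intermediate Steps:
D(m) = -20 (D(m) = -4*5 = -20)
(-3570 - 865)*(D(12) - 2334) = (-3570 - 865)*(-20 - 2334) = -4435*(-2354) = 10439990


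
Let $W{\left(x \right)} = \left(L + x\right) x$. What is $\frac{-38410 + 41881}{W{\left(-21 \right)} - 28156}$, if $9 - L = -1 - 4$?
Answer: $- \frac{3471}{28009} \approx -0.12392$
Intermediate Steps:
$L = 14$ ($L = 9 - \left(-1 - 4\right) = 9 - -5 = 9 + 5 = 14$)
$W{\left(x \right)} = x \left(14 + x\right)$ ($W{\left(x \right)} = \left(14 + x\right) x = x \left(14 + x\right)$)
$\frac{-38410 + 41881}{W{\left(-21 \right)} - 28156} = \frac{-38410 + 41881}{- 21 \left(14 - 21\right) - 28156} = \frac{3471}{\left(-21\right) \left(-7\right) - 28156} = \frac{3471}{147 - 28156} = \frac{3471}{-28009} = 3471 \left(- \frac{1}{28009}\right) = - \frac{3471}{28009}$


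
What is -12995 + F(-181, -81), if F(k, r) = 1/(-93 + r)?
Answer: -2261131/174 ≈ -12995.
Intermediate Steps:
-12995 + F(-181, -81) = -12995 + 1/(-93 - 81) = -12995 + 1/(-174) = -12995 - 1/174 = -2261131/174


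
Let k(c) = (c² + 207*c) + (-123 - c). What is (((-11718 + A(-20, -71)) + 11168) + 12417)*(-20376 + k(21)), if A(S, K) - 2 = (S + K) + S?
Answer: -184976856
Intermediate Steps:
A(S, K) = 2 + K + 2*S (A(S, K) = 2 + ((S + K) + S) = 2 + ((K + S) + S) = 2 + (K + 2*S) = 2 + K + 2*S)
k(c) = -123 + c² + 206*c
(((-11718 + A(-20, -71)) + 11168) + 12417)*(-20376 + k(21)) = (((-11718 + (2 - 71 + 2*(-20))) + 11168) + 12417)*(-20376 + (-123 + 21² + 206*21)) = (((-11718 + (2 - 71 - 40)) + 11168) + 12417)*(-20376 + (-123 + 441 + 4326)) = (((-11718 - 109) + 11168) + 12417)*(-20376 + 4644) = ((-11827 + 11168) + 12417)*(-15732) = (-659 + 12417)*(-15732) = 11758*(-15732) = -184976856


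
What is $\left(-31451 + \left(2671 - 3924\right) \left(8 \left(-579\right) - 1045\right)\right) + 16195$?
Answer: $7098025$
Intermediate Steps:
$\left(-31451 + \left(2671 - 3924\right) \left(8 \left(-579\right) - 1045\right)\right) + 16195 = \left(-31451 - 1253 \left(-4632 - 1045\right)\right) + 16195 = \left(-31451 - -7113281\right) + 16195 = \left(-31451 + 7113281\right) + 16195 = 7081830 + 16195 = 7098025$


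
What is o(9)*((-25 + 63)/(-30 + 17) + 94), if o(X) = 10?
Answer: 11840/13 ≈ 910.77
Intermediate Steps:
o(9)*((-25 + 63)/(-30 + 17) + 94) = 10*((-25 + 63)/(-30 + 17) + 94) = 10*(38/(-13) + 94) = 10*(38*(-1/13) + 94) = 10*(-38/13 + 94) = 10*(1184/13) = 11840/13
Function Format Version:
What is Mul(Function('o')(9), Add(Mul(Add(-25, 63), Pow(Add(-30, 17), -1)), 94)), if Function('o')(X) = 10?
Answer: Rational(11840, 13) ≈ 910.77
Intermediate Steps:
Mul(Function('o')(9), Add(Mul(Add(-25, 63), Pow(Add(-30, 17), -1)), 94)) = Mul(10, Add(Mul(Add(-25, 63), Pow(Add(-30, 17), -1)), 94)) = Mul(10, Add(Mul(38, Pow(-13, -1)), 94)) = Mul(10, Add(Mul(38, Rational(-1, 13)), 94)) = Mul(10, Add(Rational(-38, 13), 94)) = Mul(10, Rational(1184, 13)) = Rational(11840, 13)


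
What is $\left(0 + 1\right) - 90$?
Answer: $-89$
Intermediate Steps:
$\left(0 + 1\right) - 90 = 1 - 90 = -89$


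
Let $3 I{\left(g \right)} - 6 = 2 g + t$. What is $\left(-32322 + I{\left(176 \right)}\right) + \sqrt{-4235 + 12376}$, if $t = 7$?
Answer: $- \frac{96601}{3} + \sqrt{8141} \approx -32110.0$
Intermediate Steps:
$I{\left(g \right)} = \frac{13}{3} + \frac{2 g}{3}$ ($I{\left(g \right)} = 2 + \frac{2 g + 7}{3} = 2 + \frac{7 + 2 g}{3} = 2 + \left(\frac{7}{3} + \frac{2 g}{3}\right) = \frac{13}{3} + \frac{2 g}{3}$)
$\left(-32322 + I{\left(176 \right)}\right) + \sqrt{-4235 + 12376} = \left(-32322 + \left(\frac{13}{3} + \frac{2}{3} \cdot 176\right)\right) + \sqrt{-4235 + 12376} = \left(-32322 + \left(\frac{13}{3} + \frac{352}{3}\right)\right) + \sqrt{8141} = \left(-32322 + \frac{365}{3}\right) + \sqrt{8141} = - \frac{96601}{3} + \sqrt{8141}$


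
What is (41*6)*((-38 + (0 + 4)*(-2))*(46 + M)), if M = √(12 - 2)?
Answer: -520536 - 11316*√10 ≈ -5.5632e+5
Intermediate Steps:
M = √10 ≈ 3.1623
(41*6)*((-38 + (0 + 4)*(-2))*(46 + M)) = (41*6)*((-38 + (0 + 4)*(-2))*(46 + √10)) = 246*((-38 + 4*(-2))*(46 + √10)) = 246*((-38 - 8)*(46 + √10)) = 246*(-46*(46 + √10)) = 246*(-2116 - 46*√10) = -520536 - 11316*√10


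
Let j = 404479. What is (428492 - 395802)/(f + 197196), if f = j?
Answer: 6538/120335 ≈ 0.054332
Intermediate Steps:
f = 404479
(428492 - 395802)/(f + 197196) = (428492 - 395802)/(404479 + 197196) = 32690/601675 = 32690*(1/601675) = 6538/120335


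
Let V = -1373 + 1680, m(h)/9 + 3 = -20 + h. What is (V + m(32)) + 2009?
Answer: 2397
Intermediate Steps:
m(h) = -207 + 9*h (m(h) = -27 + 9*(-20 + h) = -27 + (-180 + 9*h) = -207 + 9*h)
V = 307
(V + m(32)) + 2009 = (307 + (-207 + 9*32)) + 2009 = (307 + (-207 + 288)) + 2009 = (307 + 81) + 2009 = 388 + 2009 = 2397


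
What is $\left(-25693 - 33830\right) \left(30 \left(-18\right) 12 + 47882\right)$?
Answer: $-2464371246$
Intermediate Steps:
$\left(-25693 - 33830\right) \left(30 \left(-18\right) 12 + 47882\right) = - 59523 \left(\left(-540\right) 12 + 47882\right) = - 59523 \left(-6480 + 47882\right) = \left(-59523\right) 41402 = -2464371246$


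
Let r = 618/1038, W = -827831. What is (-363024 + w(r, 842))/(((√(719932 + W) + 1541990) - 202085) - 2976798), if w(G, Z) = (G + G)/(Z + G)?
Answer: 43310261543104125/195288099626848306 + 26458822625*I*√107899/195288099626848306 ≈ 0.22178 + 4.4504e-5*I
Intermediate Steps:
r = 103/173 (r = 618*(1/1038) = 103/173 ≈ 0.59538)
w(G, Z) = 2*G/(G + Z) (w(G, Z) = (2*G)/(G + Z) = 2*G/(G + Z))
(-363024 + w(r, 842))/(((√(719932 + W) + 1541990) - 202085) - 2976798) = (-363024 + 2*(103/173)/(103/173 + 842))/(((√(719932 - 827831) + 1541990) - 202085) - 2976798) = (-363024 + 2*(103/173)/(145769/173))/(((√(-107899) + 1541990) - 202085) - 2976798) = (-363024 + 2*(103/173)*(173/145769))/(((I*√107899 + 1541990) - 202085) - 2976798) = (-363024 + 206/145769)/(((1541990 + I*√107899) - 202085) - 2976798) = -52917645250/(145769*((1339905 + I*√107899) - 2976798)) = -52917645250/(145769*(-1636893 + I*√107899))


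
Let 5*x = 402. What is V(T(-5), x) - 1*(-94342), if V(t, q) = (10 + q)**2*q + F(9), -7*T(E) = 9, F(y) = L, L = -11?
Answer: 93921583/125 ≈ 7.5137e+5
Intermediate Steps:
F(y) = -11
T(E) = -9/7 (T(E) = -1/7*9 = -9/7)
x = 402/5 (x = (1/5)*402 = 402/5 ≈ 80.400)
V(t, q) = -11 + q*(10 + q)**2 (V(t, q) = (10 + q)**2*q - 11 = q*(10 + q)**2 - 11 = -11 + q*(10 + q)**2)
V(T(-5), x) - 1*(-94342) = (-11 + 402*(10 + 402/5)**2/5) - 1*(-94342) = (-11 + 402*(452/5)**2/5) + 94342 = (-11 + (402/5)*(204304/25)) + 94342 = (-11 + 82130208/125) + 94342 = 82128833/125 + 94342 = 93921583/125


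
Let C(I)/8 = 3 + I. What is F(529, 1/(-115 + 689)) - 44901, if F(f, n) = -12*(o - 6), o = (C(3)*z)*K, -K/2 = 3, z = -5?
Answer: -62109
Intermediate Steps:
C(I) = 24 + 8*I (C(I) = 8*(3 + I) = 24 + 8*I)
K = -6 (K = -2*3 = -6)
o = 1440 (o = ((24 + 8*3)*(-5))*(-6) = ((24 + 24)*(-5))*(-6) = (48*(-5))*(-6) = -240*(-6) = 1440)
F(f, n) = -17208 (F(f, n) = -12*(1440 - 6) = -12*1434 = -17208)
F(529, 1/(-115 + 689)) - 44901 = -17208 - 44901 = -62109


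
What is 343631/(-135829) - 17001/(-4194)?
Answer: 96448935/63296314 ≈ 1.5238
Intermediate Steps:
343631/(-135829) - 17001/(-4194) = 343631*(-1/135829) - 17001*(-1/4194) = -343631/135829 + 1889/466 = 96448935/63296314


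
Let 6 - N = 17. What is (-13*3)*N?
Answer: 429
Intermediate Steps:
N = -11 (N = 6 - 1*17 = 6 - 17 = -11)
(-13*3)*N = -13*3*(-11) = -39*(-11) = 429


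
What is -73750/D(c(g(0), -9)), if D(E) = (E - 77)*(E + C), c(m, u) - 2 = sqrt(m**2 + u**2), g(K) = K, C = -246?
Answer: -7375/1551 ≈ -4.7550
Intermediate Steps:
c(m, u) = 2 + sqrt(m**2 + u**2)
D(E) = (-246 + E)*(-77 + E) (D(E) = (E - 77)*(E - 246) = (-77 + E)*(-246 + E) = (-246 + E)*(-77 + E))
-73750/D(c(g(0), -9)) = -73750/(18942 + (2 + sqrt(0**2 + (-9)**2))**2 - 323*(2 + sqrt(0**2 + (-9)**2))) = -73750/(18942 + (2 + sqrt(0 + 81))**2 - 323*(2 + sqrt(0 + 81))) = -73750/(18942 + (2 + sqrt(81))**2 - 323*(2 + sqrt(81))) = -73750/(18942 + (2 + 9)**2 - 323*(2 + 9)) = -73750/(18942 + 11**2 - 323*11) = -73750/(18942 + 121 - 3553) = -73750/15510 = -73750*1/15510 = -7375/1551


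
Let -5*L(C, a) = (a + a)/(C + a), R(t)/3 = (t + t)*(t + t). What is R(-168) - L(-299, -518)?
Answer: 1383541516/4085 ≈ 3.3869e+5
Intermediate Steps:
R(t) = 12*t**2 (R(t) = 3*((t + t)*(t + t)) = 3*((2*t)*(2*t)) = 3*(4*t**2) = 12*t**2)
L(C, a) = -2*a/(5*(C + a)) (L(C, a) = -(a + a)/(5*(C + a)) = -2*a/(5*(C + a)))
R(-168) - L(-299, -518) = 12*(-168)**2 - (-2)*(-518)/(5*(-299) + 5*(-518)) = 12*28224 - (-2)*(-518)/(-1495 - 2590) = 338688 - (-2)*(-518)/(-4085) = 338688 - (-2)*(-518)*(-1)/4085 = 338688 - 1*(-1036/4085) = 338688 + 1036/4085 = 1383541516/4085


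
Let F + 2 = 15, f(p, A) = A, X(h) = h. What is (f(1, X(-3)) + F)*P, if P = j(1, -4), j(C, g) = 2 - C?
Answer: 10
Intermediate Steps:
F = 13 (F = -2 + 15 = 13)
P = 1 (P = 2 - 1*1 = 2 - 1 = 1)
(f(1, X(-3)) + F)*P = (-3 + 13)*1 = 10*1 = 10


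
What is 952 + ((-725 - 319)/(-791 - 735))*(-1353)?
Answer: 20110/763 ≈ 26.356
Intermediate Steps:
952 + ((-725 - 319)/(-791 - 735))*(-1353) = 952 - 1044/(-1526)*(-1353) = 952 - 1044*(-1/1526)*(-1353) = 952 + (522/763)*(-1353) = 952 - 706266/763 = 20110/763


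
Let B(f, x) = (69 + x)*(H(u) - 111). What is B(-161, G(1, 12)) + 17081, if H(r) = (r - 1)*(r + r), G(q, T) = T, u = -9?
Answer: 22670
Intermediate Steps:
H(r) = 2*r*(-1 + r) (H(r) = (-1 + r)*(2*r) = 2*r*(-1 + r))
B(f, x) = 4761 + 69*x (B(f, x) = (69 + x)*(2*(-9)*(-1 - 9) - 111) = (69 + x)*(2*(-9)*(-10) - 111) = (69 + x)*(180 - 111) = (69 + x)*69 = 4761 + 69*x)
B(-161, G(1, 12)) + 17081 = (4761 + 69*12) + 17081 = (4761 + 828) + 17081 = 5589 + 17081 = 22670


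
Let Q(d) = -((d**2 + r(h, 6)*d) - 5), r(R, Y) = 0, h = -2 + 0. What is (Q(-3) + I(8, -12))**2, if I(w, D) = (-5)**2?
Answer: 441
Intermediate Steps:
I(w, D) = 25
h = -2
Q(d) = 5 - d**2 (Q(d) = -((d**2 + 0*d) - 5) = -((d**2 + 0) - 5) = -(d**2 - 5) = -(-5 + d**2) = 5 - d**2)
(Q(-3) + I(8, -12))**2 = ((5 - 1*(-3)**2) + 25)**2 = ((5 - 1*9) + 25)**2 = ((5 - 9) + 25)**2 = (-4 + 25)**2 = 21**2 = 441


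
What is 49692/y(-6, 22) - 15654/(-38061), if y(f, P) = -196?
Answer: -157354919/621663 ≈ -253.12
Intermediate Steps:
49692/y(-6, 22) - 15654/(-38061) = 49692/(-196) - 15654/(-38061) = 49692*(-1/196) - 15654*(-1/38061) = -12423/49 + 5218/12687 = -157354919/621663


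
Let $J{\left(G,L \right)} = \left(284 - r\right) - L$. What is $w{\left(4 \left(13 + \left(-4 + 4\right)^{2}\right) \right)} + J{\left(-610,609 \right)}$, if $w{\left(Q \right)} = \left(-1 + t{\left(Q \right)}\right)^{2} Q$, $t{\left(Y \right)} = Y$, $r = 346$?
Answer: $134581$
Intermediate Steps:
$J{\left(G,L \right)} = -62 - L$ ($J{\left(G,L \right)} = \left(284 - 346\right) - L = -62 - L$)
$w{\left(Q \right)} = Q \left(-1 + Q\right)^{2}$ ($w{\left(Q \right)} = \left(-1 + Q\right)^{2} Q = Q \left(-1 + Q\right)^{2}$)
$w{\left(4 \left(13 + \left(-4 + 4\right)^{2}\right) \right)} + J{\left(-610,609 \right)} = 4 \left(13 + \left(-4 + 4\right)^{2}\right) \left(-1 + 4 \left(13 + \left(-4 + 4\right)^{2}\right)\right)^{2} - 671 = 4 \left(13 + 0^{2}\right) \left(-1 + 4 \left(13 + 0^{2}\right)\right)^{2} - 671 = 4 \left(13 + 0\right) \left(-1 + 4 \left(13 + 0\right)\right)^{2} - 671 = 4 \cdot 13 \left(-1 + 4 \cdot 13\right)^{2} - 671 = 52 \left(-1 + 52\right)^{2} - 671 = 52 \cdot 51^{2} - 671 = 52 \cdot 2601 - 671 = 135252 - 671 = 134581$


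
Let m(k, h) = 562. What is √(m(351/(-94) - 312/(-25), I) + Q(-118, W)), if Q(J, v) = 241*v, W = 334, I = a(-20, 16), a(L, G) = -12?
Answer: 4*√5066 ≈ 284.70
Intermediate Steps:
I = -12
√(m(351/(-94) - 312/(-25), I) + Q(-118, W)) = √(562 + 241*334) = √(562 + 80494) = √81056 = 4*√5066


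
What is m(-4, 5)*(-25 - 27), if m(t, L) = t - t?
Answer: 0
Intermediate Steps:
m(t, L) = 0
m(-4, 5)*(-25 - 27) = 0*(-25 - 27) = 0*(-52) = 0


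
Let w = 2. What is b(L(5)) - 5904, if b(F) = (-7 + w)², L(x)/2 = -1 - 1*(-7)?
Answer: -5879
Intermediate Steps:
L(x) = 12 (L(x) = 2*(-1 - 1*(-7)) = 2*(-1 + 7) = 2*6 = 12)
b(F) = 25 (b(F) = (-7 + 2)² = (-5)² = 25)
b(L(5)) - 5904 = 25 - 5904 = -5879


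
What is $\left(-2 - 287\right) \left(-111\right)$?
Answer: $32079$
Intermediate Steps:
$\left(-2 - 287\right) \left(-111\right) = \left(-289\right) \left(-111\right) = 32079$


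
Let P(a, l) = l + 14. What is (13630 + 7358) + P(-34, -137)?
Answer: 20865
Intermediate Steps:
P(a, l) = 14 + l
(13630 + 7358) + P(-34, -137) = (13630 + 7358) + (14 - 137) = 20988 - 123 = 20865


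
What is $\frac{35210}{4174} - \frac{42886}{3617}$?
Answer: $- \frac{25825797}{7548679} \approx -3.4212$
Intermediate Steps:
$\frac{35210}{4174} - \frac{42886}{3617} = 35210 \cdot \frac{1}{4174} - \frac{42886}{3617} = \frac{17605}{2087} - \frac{42886}{3617} = - \frac{25825797}{7548679}$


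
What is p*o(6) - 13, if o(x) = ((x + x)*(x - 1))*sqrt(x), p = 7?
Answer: -13 + 420*sqrt(6) ≈ 1015.8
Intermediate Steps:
o(x) = 2*x**(3/2)*(-1 + x) (o(x) = ((2*x)*(-1 + x))*sqrt(x) = (2*x*(-1 + x))*sqrt(x) = 2*x**(3/2)*(-1 + x))
p*o(6) - 13 = 7*(2*6**(3/2)*(-1 + 6)) - 13 = 7*(2*(6*sqrt(6))*5) - 13 = 7*(60*sqrt(6)) - 13 = 420*sqrt(6) - 13 = -13 + 420*sqrt(6)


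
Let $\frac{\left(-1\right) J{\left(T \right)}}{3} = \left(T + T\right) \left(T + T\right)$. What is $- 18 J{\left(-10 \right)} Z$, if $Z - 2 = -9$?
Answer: $-151200$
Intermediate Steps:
$Z = -7$ ($Z = 2 - 9 = -7$)
$J{\left(T \right)} = - 12 T^{2}$ ($J{\left(T \right)} = - 3 \left(T + T\right) \left(T + T\right) = - 3 \cdot 2 T 2 T = - 3 \cdot 4 T^{2} = - 12 T^{2}$)
$- 18 J{\left(-10 \right)} Z = - 18 \left(- 12 \left(-10\right)^{2}\right) \left(-7\right) = - 18 \left(\left(-12\right) 100\right) \left(-7\right) = \left(-18\right) \left(-1200\right) \left(-7\right) = 21600 \left(-7\right) = -151200$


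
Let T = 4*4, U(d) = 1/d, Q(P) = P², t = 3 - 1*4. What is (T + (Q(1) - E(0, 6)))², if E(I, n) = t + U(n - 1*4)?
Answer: 1225/4 ≈ 306.25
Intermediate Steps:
t = -1 (t = 3 - 4 = -1)
E(I, n) = -1 + 1/(-4 + n) (E(I, n) = -1 + 1/(n - 1*4) = -1 + 1/(n - 4) = -1 + 1/(-4 + n))
T = 16
(T + (Q(1) - E(0, 6)))² = (16 + (1² - (5 - 1*6)/(-4 + 6)))² = (16 + (1 - (5 - 6)/2))² = (16 + (1 - (-1)/2))² = (16 + (1 - 1*(-½)))² = (16 + (1 + ½))² = (16 + 3/2)² = (35/2)² = 1225/4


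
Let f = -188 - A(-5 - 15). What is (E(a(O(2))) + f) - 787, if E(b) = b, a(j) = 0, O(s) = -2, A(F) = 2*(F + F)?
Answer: -895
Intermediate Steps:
A(F) = 4*F (A(F) = 2*(2*F) = 4*F)
f = -108 (f = -188 - 4*(-5 - 15) = -188 - 4*(-20) = -188 - 1*(-80) = -188 + 80 = -108)
(E(a(O(2))) + f) - 787 = (0 - 108) - 787 = -108 - 787 = -895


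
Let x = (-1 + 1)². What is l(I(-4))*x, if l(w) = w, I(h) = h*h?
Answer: 0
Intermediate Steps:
I(h) = h²
x = 0 (x = 0² = 0)
l(I(-4))*x = (-4)²*0 = 16*0 = 0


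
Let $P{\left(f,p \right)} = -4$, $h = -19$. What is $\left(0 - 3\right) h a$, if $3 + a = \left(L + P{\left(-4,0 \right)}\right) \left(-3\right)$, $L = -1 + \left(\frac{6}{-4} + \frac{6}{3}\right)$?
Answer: $\frac{1197}{2} \approx 598.5$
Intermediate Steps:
$L = - \frac{1}{2}$ ($L = -1 + \left(6 \left(- \frac{1}{4}\right) + 6 \cdot \frac{1}{3}\right) = -1 + \left(- \frac{3}{2} + 2\right) = -1 + \frac{1}{2} = - \frac{1}{2} \approx -0.5$)
$a = \frac{21}{2}$ ($a = -3 + \left(- \frac{1}{2} - 4\right) \left(-3\right) = -3 - - \frac{27}{2} = -3 + \frac{27}{2} = \frac{21}{2} \approx 10.5$)
$\left(0 - 3\right) h a = \left(0 - 3\right) \left(-19\right) \frac{21}{2} = \left(-3\right) \left(-19\right) \frac{21}{2} = 57 \cdot \frac{21}{2} = \frac{1197}{2}$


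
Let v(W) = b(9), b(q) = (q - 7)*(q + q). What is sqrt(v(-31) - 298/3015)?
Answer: sqrt(36261070)/1005 ≈ 5.9918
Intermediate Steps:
b(q) = 2*q*(-7 + q) (b(q) = (-7 + q)*(2*q) = 2*q*(-7 + q))
v(W) = 36 (v(W) = 2*9*(-7 + 9) = 2*9*2 = 36)
sqrt(v(-31) - 298/3015) = sqrt(36 - 298/3015) = sqrt(108242/3015) = sqrt(36261070)/1005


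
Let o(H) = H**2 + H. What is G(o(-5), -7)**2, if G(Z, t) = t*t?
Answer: 2401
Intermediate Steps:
o(H) = H + H**2
G(Z, t) = t**2
G(o(-5), -7)**2 = ((-7)**2)**2 = 49**2 = 2401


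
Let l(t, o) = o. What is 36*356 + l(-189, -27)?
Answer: 12789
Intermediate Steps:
36*356 + l(-189, -27) = 36*356 - 27 = 12816 - 27 = 12789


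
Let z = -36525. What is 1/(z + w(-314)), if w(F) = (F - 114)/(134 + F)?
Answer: -45/1643518 ≈ -2.7380e-5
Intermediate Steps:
w(F) = (-114 + F)/(134 + F)
1/(z + w(-314)) = 1/(-36525 + (-114 - 314)/(134 - 314)) = 1/(-36525 - 428/(-180)) = 1/(-36525 - 1/180*(-428)) = 1/(-36525 + 107/45) = 1/(-1643518/45) = -45/1643518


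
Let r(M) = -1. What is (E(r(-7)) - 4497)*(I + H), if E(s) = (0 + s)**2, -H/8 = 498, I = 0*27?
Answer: 17912064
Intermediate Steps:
I = 0
H = -3984 (H = -8*498 = -3984)
E(s) = s**2
(E(r(-7)) - 4497)*(I + H) = ((-1)**2 - 4497)*(0 - 3984) = (1 - 4497)*(-3984) = -4496*(-3984) = 17912064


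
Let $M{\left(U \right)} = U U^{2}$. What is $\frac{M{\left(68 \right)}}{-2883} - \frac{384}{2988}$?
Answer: $- \frac{8709536}{79763} \approx -109.19$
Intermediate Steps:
$M{\left(U \right)} = U^{3}$
$\frac{M{\left(68 \right)}}{-2883} - \frac{384}{2988} = \frac{68^{3}}{-2883} - \frac{384}{2988} = 314432 \left(- \frac{1}{2883}\right) - \frac{32}{249} = - \frac{314432}{2883} - \frac{32}{249} = - \frac{8709536}{79763}$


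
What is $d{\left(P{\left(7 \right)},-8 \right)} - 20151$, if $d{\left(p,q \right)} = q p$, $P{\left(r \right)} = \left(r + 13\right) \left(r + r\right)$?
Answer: $-22391$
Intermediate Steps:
$P{\left(r \right)} = 2 r \left(13 + r\right)$ ($P{\left(r \right)} = \left(13 + r\right) 2 r = 2 r \left(13 + r\right)$)
$d{\left(p,q \right)} = p q$
$d{\left(P{\left(7 \right)},-8 \right)} - 20151 = 2 \cdot 7 \left(13 + 7\right) \left(-8\right) - 20151 = 2 \cdot 7 \cdot 20 \left(-8\right) - 20151 = 280 \left(-8\right) - 20151 = -2240 - 20151 = -22391$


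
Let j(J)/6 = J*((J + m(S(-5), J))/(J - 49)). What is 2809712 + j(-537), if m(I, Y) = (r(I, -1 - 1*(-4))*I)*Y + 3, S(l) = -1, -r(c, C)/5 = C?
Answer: 809408737/293 ≈ 2.7625e+6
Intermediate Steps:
r(c, C) = -5*C
m(I, Y) = 3 - 15*I*Y (m(I, Y) = ((-5*(-1 - 1*(-4)))*I)*Y + 3 = ((-5*(-1 + 4))*I)*Y + 3 = ((-5*3)*I)*Y + 3 = (-15*I)*Y + 3 = -15*I*Y + 3 = 3 - 15*I*Y)
j(J) = 6*J*(3 + 16*J)/(-49 + J) (j(J) = 6*(J*((J + (3 - 15*(-1)*J))/(J - 49))) = 6*(J*((J + (3 + 15*J))/(-49 + J))) = 6*(J*((3 + 16*J)/(-49 + J))) = 6*(J*(3 + 16*J)/(-49 + J)) = 6*J*(3 + 16*J)/(-49 + J))
2809712 + j(-537) = 2809712 + 6*(-537)*(3 + 16*(-537))/(-49 - 537) = 2809712 + 6*(-537)*(3 - 8592)/(-586) = 2809712 + 6*(-537)*(-1/586)*(-8589) = 2809712 - 13836879/293 = 809408737/293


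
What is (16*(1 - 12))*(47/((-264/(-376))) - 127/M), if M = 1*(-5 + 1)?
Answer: -52108/3 ≈ -17369.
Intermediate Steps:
M = -4 (M = 1*(-4) = -4)
(16*(1 - 12))*(47/((-264/(-376))) - 127/M) = (16*(1 - 12))*(47/((-264/(-376))) - 127/(-4)) = (16*(-11))*(47/((-264*(-1/376))) - 127*(-1/4)) = -176*(47/(33/47) + 127/4) = -176*(47*(47/33) + 127/4) = -176*(2209/33 + 127/4) = -176*13027/132 = -52108/3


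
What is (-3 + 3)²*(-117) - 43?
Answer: -43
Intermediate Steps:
(-3 + 3)²*(-117) - 43 = 0²*(-117) - 43 = 0*(-117) - 43 = 0 - 43 = -43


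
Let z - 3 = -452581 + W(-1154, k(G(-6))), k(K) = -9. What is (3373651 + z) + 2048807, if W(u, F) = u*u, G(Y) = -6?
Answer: 6301596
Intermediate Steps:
W(u, F) = u²
z = 879138 (z = 3 + (-452581 + (-1154)²) = 3 + (-452581 + 1331716) = 3 + 879135 = 879138)
(3373651 + z) + 2048807 = (3373651 + 879138) + 2048807 = 4252789 + 2048807 = 6301596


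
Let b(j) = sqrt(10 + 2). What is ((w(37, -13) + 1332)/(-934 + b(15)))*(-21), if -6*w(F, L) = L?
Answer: 26168345/872344 + 56035*sqrt(3)/872344 ≈ 30.109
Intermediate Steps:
w(F, L) = -L/6
b(j) = 2*sqrt(3) (b(j) = sqrt(12) = 2*sqrt(3))
((w(37, -13) + 1332)/(-934 + b(15)))*(-21) = ((-1/6*(-13) + 1332)/(-934 + 2*sqrt(3)))*(-21) = ((13/6 + 1332)/(-934 + 2*sqrt(3)))*(-21) = (8005/(6*(-934 + 2*sqrt(3))))*(-21) = -56035/(2*(-934 + 2*sqrt(3)))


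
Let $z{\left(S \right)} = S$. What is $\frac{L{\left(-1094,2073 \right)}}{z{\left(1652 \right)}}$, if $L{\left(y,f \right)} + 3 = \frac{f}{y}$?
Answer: $- \frac{765}{258184} \approx -0.002963$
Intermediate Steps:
$L{\left(y,f \right)} = -3 + \frac{f}{y}$
$\frac{L{\left(-1094,2073 \right)}}{z{\left(1652 \right)}} = \frac{-3 + \frac{2073}{-1094}}{1652} = \left(-3 + 2073 \left(- \frac{1}{1094}\right)\right) \frac{1}{1652} = \left(-3 - \frac{2073}{1094}\right) \frac{1}{1652} = \left(- \frac{5355}{1094}\right) \frac{1}{1652} = - \frac{765}{258184}$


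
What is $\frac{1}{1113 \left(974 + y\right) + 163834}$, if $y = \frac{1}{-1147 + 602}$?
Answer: $\frac{545}{680102207} \approx 8.0135 \cdot 10^{-7}$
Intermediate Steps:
$y = - \frac{1}{545}$ ($y = \frac{1}{-545} = - \frac{1}{545} \approx -0.0018349$)
$\frac{1}{1113 \left(974 + y\right) + 163834} = \frac{1}{1113 \left(974 - \frac{1}{545}\right) + 163834} = \frac{1}{1113 \cdot \frac{530829}{545} + 163834} = \frac{1}{\frac{590812677}{545} + 163834} = \frac{1}{\frac{680102207}{545}} = \frac{545}{680102207}$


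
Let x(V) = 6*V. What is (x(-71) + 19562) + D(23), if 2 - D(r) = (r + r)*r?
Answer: 18080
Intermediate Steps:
D(r) = 2 - 2*r**2 (D(r) = 2 - (r + r)*r = 2 - 2*r*r = 2 - 2*r**2)
(x(-71) + 19562) + D(23) = (6*(-71) + 19562) + (2 - 2*23**2) = (-426 + 19562) + (2 - 2*529) = 19136 + (2 - 1058) = 19136 - 1056 = 18080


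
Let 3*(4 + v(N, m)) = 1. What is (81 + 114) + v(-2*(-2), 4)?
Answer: 574/3 ≈ 191.33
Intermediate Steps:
v(N, m) = -11/3 (v(N, m) = -4 + (⅓)*1 = -4 + ⅓ = -11/3)
(81 + 114) + v(-2*(-2), 4) = (81 + 114) - 11/3 = 195 - 11/3 = 574/3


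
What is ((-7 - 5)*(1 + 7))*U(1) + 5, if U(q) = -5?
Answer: 485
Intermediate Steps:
((-7 - 5)*(1 + 7))*U(1) + 5 = ((-7 - 5)*(1 + 7))*(-5) + 5 = -12*8*(-5) + 5 = -96*(-5) + 5 = 480 + 5 = 485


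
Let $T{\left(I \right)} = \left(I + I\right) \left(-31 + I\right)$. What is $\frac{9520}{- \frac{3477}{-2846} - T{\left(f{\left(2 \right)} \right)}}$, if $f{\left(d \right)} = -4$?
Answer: $- \frac{27093920}{793403} \approx -34.149$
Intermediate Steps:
$T{\left(I \right)} = 2 I \left(-31 + I\right)$
$\frac{9520}{- \frac{3477}{-2846} - T{\left(f{\left(2 \right)} \right)}} = \frac{9520}{- \frac{3477}{-2846} - 2 \left(-4\right) \left(-31 - 4\right)} = \frac{9520}{\left(-3477\right) \left(- \frac{1}{2846}\right) - 2 \left(-4\right) \left(-35\right)} = \frac{9520}{\frac{3477}{2846} - 280} = \frac{9520}{- \frac{793403}{2846}} = 9520 \left(- \frac{2846}{793403}\right) = - \frac{27093920}{793403}$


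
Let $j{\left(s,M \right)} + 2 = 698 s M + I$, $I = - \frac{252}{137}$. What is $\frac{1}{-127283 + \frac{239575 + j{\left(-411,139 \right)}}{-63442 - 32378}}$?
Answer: $- \frac{2625468}{333091404143} \approx -7.8821 \cdot 10^{-6}$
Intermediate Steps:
$I = - \frac{252}{137}$ ($I = \left(-252\right) \frac{1}{137} = - \frac{252}{137} \approx -1.8394$)
$j{\left(s,M \right)} = - \frac{526}{137} + 698 M s$ ($j{\left(s,M \right)} = -2 + \left(698 s M - \frac{252}{137}\right) = -2 + \left(698 M s - \frac{252}{137}\right) = -2 + \left(- \frac{252}{137} + 698 M s\right) = - \frac{526}{137} + 698 M s$)
$\frac{1}{-127283 + \frac{239575 + j{\left(-411,139 \right)}}{-63442 - 32378}} = \frac{1}{-127283 + \frac{239575 + \left(- \frac{526}{137} + 698 \cdot 139 \left(-411\right)\right)}{-63442 - 32378}} = \frac{1}{-127283 + \frac{239575 - \frac{5463018280}{137}}{-95820}} = \frac{1}{-127283 + \left(239575 - \frac{5463018280}{137}\right) \left(- \frac{1}{95820}\right)} = \frac{1}{-127283 - - \frac{1086039301}{2625468}} = \frac{1}{-127283 + \frac{1086039301}{2625468}} = \frac{1}{- \frac{333091404143}{2625468}} = - \frac{2625468}{333091404143}$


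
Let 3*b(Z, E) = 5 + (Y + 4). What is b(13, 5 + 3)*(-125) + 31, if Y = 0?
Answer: -344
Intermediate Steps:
b(Z, E) = 3 (b(Z, E) = (5 + (0 + 4))/3 = (5 + 4)/3 = (⅓)*9 = 3)
b(13, 5 + 3)*(-125) + 31 = 3*(-125) + 31 = -375 + 31 = -344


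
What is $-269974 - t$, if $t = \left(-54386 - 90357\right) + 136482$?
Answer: $-261713$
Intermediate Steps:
$t = -8261$ ($t = -144743 + 136482 = -8261$)
$-269974 - t = -269974 - -8261 = -269974 + 8261 = -261713$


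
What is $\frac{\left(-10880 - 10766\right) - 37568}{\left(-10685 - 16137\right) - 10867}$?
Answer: $\frac{19738}{12563} \approx 1.5711$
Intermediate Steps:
$\frac{\left(-10880 - 10766\right) - 37568}{\left(-10685 - 16137\right) - 10867} = \frac{-21646 - 37568}{\left(-10685 - 16137\right) - 10867} = - \frac{59214}{-26822 - 10867} = - \frac{59214}{-37689} = \left(-59214\right) \left(- \frac{1}{37689}\right) = \frac{19738}{12563}$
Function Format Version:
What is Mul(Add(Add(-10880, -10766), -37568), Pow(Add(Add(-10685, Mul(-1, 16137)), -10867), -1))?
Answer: Rational(19738, 12563) ≈ 1.5711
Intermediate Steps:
Mul(Add(Add(-10880, -10766), -37568), Pow(Add(Add(-10685, Mul(-1, 16137)), -10867), -1)) = Mul(Add(-21646, -37568), Pow(Add(Add(-10685, -16137), -10867), -1)) = Mul(-59214, Pow(Add(-26822, -10867), -1)) = Mul(-59214, Pow(-37689, -1)) = Mul(-59214, Rational(-1, 37689)) = Rational(19738, 12563)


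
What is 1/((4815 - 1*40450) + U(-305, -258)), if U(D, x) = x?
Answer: -1/35893 ≈ -2.7861e-5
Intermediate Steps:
1/((4815 - 1*40450) + U(-305, -258)) = 1/((4815 - 1*40450) - 258) = 1/((4815 - 40450) - 258) = 1/(-35635 - 258) = 1/(-35893) = -1/35893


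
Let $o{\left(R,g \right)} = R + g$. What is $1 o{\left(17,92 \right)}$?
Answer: $109$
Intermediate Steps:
$1 o{\left(17,92 \right)} = 1 \left(17 + 92\right) = 1 \cdot 109 = 109$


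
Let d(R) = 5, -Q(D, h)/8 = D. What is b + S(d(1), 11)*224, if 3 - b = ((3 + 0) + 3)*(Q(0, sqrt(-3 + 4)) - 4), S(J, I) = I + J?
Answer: 3611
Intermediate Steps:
Q(D, h) = -8*D
b = 27 (b = 3 - ((3 + 0) + 3)*(-8*0 - 4) = 3 - (3 + 3)*(0 - 4) = 3 - 6*(-4) = 3 - 1*(-24) = 3 + 24 = 27)
b + S(d(1), 11)*224 = 27 + (11 + 5)*224 = 27 + 16*224 = 27 + 3584 = 3611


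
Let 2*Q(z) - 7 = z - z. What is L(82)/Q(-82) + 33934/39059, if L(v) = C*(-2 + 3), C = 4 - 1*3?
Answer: 315656/273413 ≈ 1.1545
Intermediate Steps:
Q(z) = 7/2 (Q(z) = 7/2 + (z - z)/2 = 7/2 + (½)*0 = 7/2 + 0 = 7/2)
C = 1 (C = 4 - 3 = 1)
L(v) = 1 (L(v) = 1*(-2 + 3) = 1*1 = 1)
L(82)/Q(-82) + 33934/39059 = 1/(7/2) + 33934/39059 = 1*(2/7) + 33934*(1/39059) = 2/7 + 33934/39059 = 315656/273413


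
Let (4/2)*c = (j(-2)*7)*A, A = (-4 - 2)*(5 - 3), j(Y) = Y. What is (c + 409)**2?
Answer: 243049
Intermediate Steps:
A = -12 (A = -6*2 = -12)
c = 84 (c = (-2*7*(-12))/2 = (-14*(-12))/2 = (1/2)*168 = 84)
(c + 409)**2 = (84 + 409)**2 = 493**2 = 243049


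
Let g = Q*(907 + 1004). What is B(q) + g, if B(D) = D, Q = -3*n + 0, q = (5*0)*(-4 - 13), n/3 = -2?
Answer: 34398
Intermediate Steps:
n = -6 (n = 3*(-2) = -6)
q = 0 (q = 0*(-17) = 0)
Q = 18 (Q = -3*(-6) + 0 = 18 + 0 = 18)
g = 34398 (g = 18*(907 + 1004) = 18*1911 = 34398)
B(q) + g = 0 + 34398 = 34398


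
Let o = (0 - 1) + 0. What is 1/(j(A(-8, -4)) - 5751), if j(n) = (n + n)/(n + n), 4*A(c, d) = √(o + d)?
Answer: -1/5750 ≈ -0.00017391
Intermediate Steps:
o = -1 (o = -1 + 0 = -1)
A(c, d) = √(-1 + d)/4
j(n) = 1 (j(n) = (2*n)/((2*n)) = (2*n)*(1/(2*n)) = 1)
1/(j(A(-8, -4)) - 5751) = 1/(1 - 5751) = 1/(-5750) = -1/5750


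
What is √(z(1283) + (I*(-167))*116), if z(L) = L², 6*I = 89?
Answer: √12228639/3 ≈ 1165.6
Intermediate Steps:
I = 89/6 (I = (⅙)*89 = 89/6 ≈ 14.833)
√(z(1283) + (I*(-167))*116) = √(1283² + ((89/6)*(-167))*116) = √(1646089 - 14863/6*116) = √(1646089 - 862054/3) = √(4076213/3) = √12228639/3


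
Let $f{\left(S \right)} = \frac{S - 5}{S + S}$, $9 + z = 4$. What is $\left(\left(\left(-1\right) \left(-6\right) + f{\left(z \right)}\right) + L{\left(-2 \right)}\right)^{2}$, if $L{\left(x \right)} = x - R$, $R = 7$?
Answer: $4$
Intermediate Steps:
$z = -5$ ($z = -9 + 4 = -5$)
$f{\left(S \right)} = \frac{-5 + S}{2 S}$
$L{\left(x \right)} = -7 + x$ ($L{\left(x \right)} = x - 7 = -7 + x$)
$\left(\left(\left(-1\right) \left(-6\right) + f{\left(z \right)}\right) + L{\left(-2 \right)}\right)^{2} = \left(\left(\left(-1\right) \left(-6\right) + \frac{-5 - 5}{2 \left(-5\right)}\right) - 9\right)^{2} = \left(\left(6 + \frac{1}{2} \left(- \frac{1}{5}\right) \left(-10\right)\right) - 9\right)^{2} = \left(\left(6 + 1\right) - 9\right)^{2} = \left(7 - 9\right)^{2} = \left(-2\right)^{2} = 4$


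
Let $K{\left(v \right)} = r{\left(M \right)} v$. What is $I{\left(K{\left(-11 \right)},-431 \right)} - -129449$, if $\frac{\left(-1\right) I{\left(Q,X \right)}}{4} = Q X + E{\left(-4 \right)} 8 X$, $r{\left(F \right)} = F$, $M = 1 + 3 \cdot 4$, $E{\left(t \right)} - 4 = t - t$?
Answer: $-61915$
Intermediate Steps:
$E{\left(t \right)} = 4$ ($E{\left(t \right)} = 4 + \left(t - t\right) = 4 + 0 = 4$)
$M = 13$ ($M = 1 + 12 = 13$)
$K{\left(v \right)} = 13 v$
$I{\left(Q,X \right)} = - 128 X - 4 Q X$ ($I{\left(Q,X \right)} = - 4 \left(Q X + 4 \cdot 8 X\right) = - 4 \left(Q X + 32 X\right) = - 4 \left(32 X + Q X\right) = - 128 X - 4 Q X$)
$I{\left(K{\left(-11 \right)},-431 \right)} - -129449 = \left(-4\right) \left(-431\right) \left(32 + 13 \left(-11\right)\right) - -129449 = \left(-4\right) \left(-431\right) \left(32 - 143\right) + 129449 = \left(-4\right) \left(-431\right) \left(-111\right) + 129449 = -191364 + 129449 = -61915$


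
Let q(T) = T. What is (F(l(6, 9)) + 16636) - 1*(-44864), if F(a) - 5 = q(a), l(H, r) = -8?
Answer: 61497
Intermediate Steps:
F(a) = 5 + a
(F(l(6, 9)) + 16636) - 1*(-44864) = ((5 - 8) + 16636) - 1*(-44864) = (-3 + 16636) + 44864 = 16633 + 44864 = 61497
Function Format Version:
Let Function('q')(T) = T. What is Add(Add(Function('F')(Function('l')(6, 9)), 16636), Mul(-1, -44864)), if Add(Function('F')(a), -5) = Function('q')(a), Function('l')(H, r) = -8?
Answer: 61497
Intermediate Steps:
Function('F')(a) = Add(5, a)
Add(Add(Function('F')(Function('l')(6, 9)), 16636), Mul(-1, -44864)) = Add(Add(Add(5, -8), 16636), Mul(-1, -44864)) = Add(Add(-3, 16636), 44864) = Add(16633, 44864) = 61497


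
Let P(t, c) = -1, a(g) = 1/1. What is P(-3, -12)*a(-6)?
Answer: -1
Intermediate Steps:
a(g) = 1
P(-3, -12)*a(-6) = -1*1 = -1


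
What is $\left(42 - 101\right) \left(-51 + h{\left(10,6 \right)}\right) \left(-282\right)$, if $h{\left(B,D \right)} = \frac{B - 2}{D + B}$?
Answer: $-840219$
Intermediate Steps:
$h{\left(B,D \right)} = \frac{-2 + B}{B + D}$
$\left(42 - 101\right) \left(-51 + h{\left(10,6 \right)}\right) \left(-282\right) = \left(42 - 101\right) \left(-51 + \frac{-2 + 10}{10 + 6}\right) \left(-282\right) = - 59 \left(-51 + \frac{1}{16} \cdot 8\right) \left(-282\right) = - 59 \left(-51 + \frac{1}{2}\right) \left(-282\right) = \left(-59\right) \left(- \frac{101}{2}\right) \left(-282\right) = \frac{5959}{2} \left(-282\right) = -840219$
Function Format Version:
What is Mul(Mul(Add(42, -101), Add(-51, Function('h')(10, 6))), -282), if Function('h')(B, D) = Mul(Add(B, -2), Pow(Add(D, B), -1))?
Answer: -840219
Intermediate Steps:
Function('h')(B, D) = Mul(Pow(Add(B, D), -1), Add(-2, B)) (Function('h')(B, D) = Mul(Add(-2, B), Pow(Add(B, D), -1)) = Mul(Pow(Add(B, D), -1), Add(-2, B)))
Mul(Mul(Add(42, -101), Add(-51, Function('h')(10, 6))), -282) = Mul(Mul(Add(42, -101), Add(-51, Mul(Pow(Add(10, 6), -1), Add(-2, 10)))), -282) = Mul(Mul(-59, Add(-51, Mul(Pow(16, -1), 8))), -282) = Mul(Mul(-59, Add(-51, Mul(Rational(1, 16), 8))), -282) = Mul(Mul(-59, Add(-51, Rational(1, 2))), -282) = Mul(Mul(-59, Rational(-101, 2)), -282) = Mul(Rational(5959, 2), -282) = -840219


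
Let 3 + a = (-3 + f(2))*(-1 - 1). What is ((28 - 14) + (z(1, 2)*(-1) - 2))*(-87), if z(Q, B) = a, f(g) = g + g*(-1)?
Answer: -783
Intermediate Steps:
f(g) = 0 (f(g) = g - g = 0)
a = 3 (a = -3 + (-3 + 0)*(-1 - 1) = -3 - 3*(-2) = -3 + 6 = 3)
z(Q, B) = 3
((28 - 14) + (z(1, 2)*(-1) - 2))*(-87) = ((28 - 14) + (3*(-1) - 2))*(-87) = (14 + (-3 - 2))*(-87) = (14 - 5)*(-87) = 9*(-87) = -783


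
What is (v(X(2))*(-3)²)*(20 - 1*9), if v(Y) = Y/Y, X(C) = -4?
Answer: 99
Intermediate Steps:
v(Y) = 1
(v(X(2))*(-3)²)*(20 - 1*9) = (1*(-3)²)*(20 - 1*9) = (1*9)*(20 - 9) = 9*11 = 99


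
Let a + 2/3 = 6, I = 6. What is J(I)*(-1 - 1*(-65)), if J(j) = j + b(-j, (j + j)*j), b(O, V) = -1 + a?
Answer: 1984/3 ≈ 661.33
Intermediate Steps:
a = 16/3 (a = -2/3 + 6 = 16/3 ≈ 5.3333)
b(O, V) = 13/3 (b(O, V) = -1 + 16/3 = 13/3)
J(j) = 13/3 + j (J(j) = j + 13/3 = 13/3 + j)
J(I)*(-1 - 1*(-65)) = (13/3 + 6)*(-1 - 1*(-65)) = 31*(-1 + 65)/3 = (31/3)*64 = 1984/3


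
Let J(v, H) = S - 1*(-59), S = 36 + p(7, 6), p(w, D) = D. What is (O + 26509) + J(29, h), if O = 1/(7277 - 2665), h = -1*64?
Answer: 122725321/4612 ≈ 26610.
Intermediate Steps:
S = 42 (S = 36 + 6 = 42)
h = -64
O = 1/4612 ≈ 0.00021683
J(v, H) = 101 (J(v, H) = 42 - 1*(-59) = 42 + 59 = 101)
(O + 26509) + J(29, h) = (1/4612 + 26509) + 101 = 122259509/4612 + 101 = 122725321/4612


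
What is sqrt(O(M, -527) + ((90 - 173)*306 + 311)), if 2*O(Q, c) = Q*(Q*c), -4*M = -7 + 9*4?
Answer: I*sqrt(2491982)/8 ≈ 197.33*I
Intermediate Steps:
M = -29/4 (M = -(-7 + 9*4)/4 = -(-7 + 36)/4 = -1/4*29 = -29/4 ≈ -7.2500)
O(Q, c) = c*Q**2/2 (O(Q, c) = (Q*(Q*c))/2 = (c*Q**2)/2 = c*Q**2/2)
sqrt(O(M, -527) + ((90 - 173)*306 + 311)) = sqrt((1/2)*(-527)*(-29/4)**2 + ((90 - 173)*306 + 311)) = sqrt((1/2)*(-527)*(841/16) + (-83*306 + 311)) = sqrt(-443207/32 + (-25398 + 311)) = sqrt(-443207/32 - 25087) = sqrt(-1245991/32) = I*sqrt(2491982)/8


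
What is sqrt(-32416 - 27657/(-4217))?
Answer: I*sqrt(576339983455)/4217 ≈ 180.03*I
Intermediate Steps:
sqrt(-32416 - 27657/(-4217)) = sqrt(-32416 - 27657*(-1/4217)) = sqrt(-32416 + 27657/4217) = sqrt(-136670615/4217) = I*sqrt(576339983455)/4217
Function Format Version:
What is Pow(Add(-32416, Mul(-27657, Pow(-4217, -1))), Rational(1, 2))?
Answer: Mul(Rational(1, 4217), I, Pow(576339983455, Rational(1, 2))) ≈ Mul(180.03, I)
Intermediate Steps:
Pow(Add(-32416, Mul(-27657, Pow(-4217, -1))), Rational(1, 2)) = Pow(Add(-32416, Mul(-27657, Rational(-1, 4217))), Rational(1, 2)) = Pow(Add(-32416, Rational(27657, 4217)), Rational(1, 2)) = Pow(Rational(-136670615, 4217), Rational(1, 2)) = Mul(Rational(1, 4217), I, Pow(576339983455, Rational(1, 2)))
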